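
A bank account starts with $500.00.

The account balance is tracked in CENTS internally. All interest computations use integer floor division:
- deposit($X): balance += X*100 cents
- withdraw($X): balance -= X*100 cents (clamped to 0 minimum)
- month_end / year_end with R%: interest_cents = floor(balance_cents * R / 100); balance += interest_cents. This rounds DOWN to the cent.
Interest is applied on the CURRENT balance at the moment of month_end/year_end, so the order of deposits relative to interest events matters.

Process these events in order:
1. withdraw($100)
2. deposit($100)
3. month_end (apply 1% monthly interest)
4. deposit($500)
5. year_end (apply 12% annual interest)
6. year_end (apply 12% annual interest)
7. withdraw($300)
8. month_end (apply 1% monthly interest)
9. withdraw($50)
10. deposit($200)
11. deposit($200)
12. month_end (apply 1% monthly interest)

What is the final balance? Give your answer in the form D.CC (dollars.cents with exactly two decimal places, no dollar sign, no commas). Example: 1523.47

After 1 (withdraw($100)): balance=$400.00 total_interest=$0.00
After 2 (deposit($100)): balance=$500.00 total_interest=$0.00
After 3 (month_end (apply 1% monthly interest)): balance=$505.00 total_interest=$5.00
After 4 (deposit($500)): balance=$1005.00 total_interest=$5.00
After 5 (year_end (apply 12% annual interest)): balance=$1125.60 total_interest=$125.60
After 6 (year_end (apply 12% annual interest)): balance=$1260.67 total_interest=$260.67
After 7 (withdraw($300)): balance=$960.67 total_interest=$260.67
After 8 (month_end (apply 1% monthly interest)): balance=$970.27 total_interest=$270.27
After 9 (withdraw($50)): balance=$920.27 total_interest=$270.27
After 10 (deposit($200)): balance=$1120.27 total_interest=$270.27
After 11 (deposit($200)): balance=$1320.27 total_interest=$270.27
After 12 (month_end (apply 1% monthly interest)): balance=$1333.47 total_interest=$283.47

Answer: 1333.47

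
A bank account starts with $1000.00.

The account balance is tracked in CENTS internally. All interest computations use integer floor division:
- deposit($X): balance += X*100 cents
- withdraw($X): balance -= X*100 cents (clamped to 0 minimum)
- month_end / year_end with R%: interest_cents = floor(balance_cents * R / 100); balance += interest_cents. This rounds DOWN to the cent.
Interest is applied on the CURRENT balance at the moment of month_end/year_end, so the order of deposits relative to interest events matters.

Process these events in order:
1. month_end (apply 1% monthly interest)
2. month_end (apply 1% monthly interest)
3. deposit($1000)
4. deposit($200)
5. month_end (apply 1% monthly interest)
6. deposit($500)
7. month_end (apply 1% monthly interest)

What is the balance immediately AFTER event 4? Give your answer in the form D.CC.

Answer: 2220.10

Derivation:
After 1 (month_end (apply 1% monthly interest)): balance=$1010.00 total_interest=$10.00
After 2 (month_end (apply 1% monthly interest)): balance=$1020.10 total_interest=$20.10
After 3 (deposit($1000)): balance=$2020.10 total_interest=$20.10
After 4 (deposit($200)): balance=$2220.10 total_interest=$20.10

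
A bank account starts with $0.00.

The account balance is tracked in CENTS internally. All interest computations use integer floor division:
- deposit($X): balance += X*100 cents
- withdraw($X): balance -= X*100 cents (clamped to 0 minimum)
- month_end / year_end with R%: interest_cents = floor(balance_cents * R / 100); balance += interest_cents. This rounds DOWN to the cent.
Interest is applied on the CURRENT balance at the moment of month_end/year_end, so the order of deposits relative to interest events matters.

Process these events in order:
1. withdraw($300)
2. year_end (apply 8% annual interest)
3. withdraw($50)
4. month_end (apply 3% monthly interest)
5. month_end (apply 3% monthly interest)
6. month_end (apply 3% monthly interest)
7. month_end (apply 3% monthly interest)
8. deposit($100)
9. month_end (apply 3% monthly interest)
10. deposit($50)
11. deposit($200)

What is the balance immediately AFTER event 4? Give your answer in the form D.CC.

After 1 (withdraw($300)): balance=$0.00 total_interest=$0.00
After 2 (year_end (apply 8% annual interest)): balance=$0.00 total_interest=$0.00
After 3 (withdraw($50)): balance=$0.00 total_interest=$0.00
After 4 (month_end (apply 3% monthly interest)): balance=$0.00 total_interest=$0.00

Answer: 0.00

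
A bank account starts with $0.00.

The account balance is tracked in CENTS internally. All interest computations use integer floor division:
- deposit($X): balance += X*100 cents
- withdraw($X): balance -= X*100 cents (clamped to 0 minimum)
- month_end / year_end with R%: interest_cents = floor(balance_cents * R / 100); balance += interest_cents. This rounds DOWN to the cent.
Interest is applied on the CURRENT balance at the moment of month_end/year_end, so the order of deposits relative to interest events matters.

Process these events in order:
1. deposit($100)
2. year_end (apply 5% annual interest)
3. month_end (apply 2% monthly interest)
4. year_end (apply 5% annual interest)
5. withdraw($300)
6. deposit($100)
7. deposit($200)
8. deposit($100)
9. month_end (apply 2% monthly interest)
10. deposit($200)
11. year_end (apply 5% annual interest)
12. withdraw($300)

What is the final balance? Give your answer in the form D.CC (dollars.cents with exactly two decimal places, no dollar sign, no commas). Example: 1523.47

After 1 (deposit($100)): balance=$100.00 total_interest=$0.00
After 2 (year_end (apply 5% annual interest)): balance=$105.00 total_interest=$5.00
After 3 (month_end (apply 2% monthly interest)): balance=$107.10 total_interest=$7.10
After 4 (year_end (apply 5% annual interest)): balance=$112.45 total_interest=$12.45
After 5 (withdraw($300)): balance=$0.00 total_interest=$12.45
After 6 (deposit($100)): balance=$100.00 total_interest=$12.45
After 7 (deposit($200)): balance=$300.00 total_interest=$12.45
After 8 (deposit($100)): balance=$400.00 total_interest=$12.45
After 9 (month_end (apply 2% monthly interest)): balance=$408.00 total_interest=$20.45
After 10 (deposit($200)): balance=$608.00 total_interest=$20.45
After 11 (year_end (apply 5% annual interest)): balance=$638.40 total_interest=$50.85
After 12 (withdraw($300)): balance=$338.40 total_interest=$50.85

Answer: 338.40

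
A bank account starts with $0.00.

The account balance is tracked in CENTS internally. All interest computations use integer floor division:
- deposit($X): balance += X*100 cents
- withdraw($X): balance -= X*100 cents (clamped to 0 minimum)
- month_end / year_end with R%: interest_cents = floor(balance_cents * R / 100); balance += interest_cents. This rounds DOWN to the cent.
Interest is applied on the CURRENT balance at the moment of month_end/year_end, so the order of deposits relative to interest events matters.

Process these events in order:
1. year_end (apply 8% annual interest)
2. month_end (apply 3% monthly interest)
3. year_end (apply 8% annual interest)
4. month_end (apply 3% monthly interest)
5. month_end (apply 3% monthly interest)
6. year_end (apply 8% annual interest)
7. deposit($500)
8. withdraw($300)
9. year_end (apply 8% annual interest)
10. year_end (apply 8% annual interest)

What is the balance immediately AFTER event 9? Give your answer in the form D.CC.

Answer: 216.00

Derivation:
After 1 (year_end (apply 8% annual interest)): balance=$0.00 total_interest=$0.00
After 2 (month_end (apply 3% monthly interest)): balance=$0.00 total_interest=$0.00
After 3 (year_end (apply 8% annual interest)): balance=$0.00 total_interest=$0.00
After 4 (month_end (apply 3% monthly interest)): balance=$0.00 total_interest=$0.00
After 5 (month_end (apply 3% monthly interest)): balance=$0.00 total_interest=$0.00
After 6 (year_end (apply 8% annual interest)): balance=$0.00 total_interest=$0.00
After 7 (deposit($500)): balance=$500.00 total_interest=$0.00
After 8 (withdraw($300)): balance=$200.00 total_interest=$0.00
After 9 (year_end (apply 8% annual interest)): balance=$216.00 total_interest=$16.00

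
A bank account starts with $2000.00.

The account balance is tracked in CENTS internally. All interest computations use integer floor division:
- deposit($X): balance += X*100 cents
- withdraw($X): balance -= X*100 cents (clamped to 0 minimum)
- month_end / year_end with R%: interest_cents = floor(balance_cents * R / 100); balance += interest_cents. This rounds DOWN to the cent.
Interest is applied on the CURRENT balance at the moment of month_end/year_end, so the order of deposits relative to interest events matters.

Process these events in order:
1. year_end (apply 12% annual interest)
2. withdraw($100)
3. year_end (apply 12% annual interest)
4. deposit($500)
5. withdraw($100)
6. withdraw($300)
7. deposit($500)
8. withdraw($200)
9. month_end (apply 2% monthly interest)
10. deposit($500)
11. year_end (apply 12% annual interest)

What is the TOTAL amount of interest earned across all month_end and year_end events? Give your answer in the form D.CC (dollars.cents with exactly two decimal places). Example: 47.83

Answer: 955.05

Derivation:
After 1 (year_end (apply 12% annual interest)): balance=$2240.00 total_interest=$240.00
After 2 (withdraw($100)): balance=$2140.00 total_interest=$240.00
After 3 (year_end (apply 12% annual interest)): balance=$2396.80 total_interest=$496.80
After 4 (deposit($500)): balance=$2896.80 total_interest=$496.80
After 5 (withdraw($100)): balance=$2796.80 total_interest=$496.80
After 6 (withdraw($300)): balance=$2496.80 total_interest=$496.80
After 7 (deposit($500)): balance=$2996.80 total_interest=$496.80
After 8 (withdraw($200)): balance=$2796.80 total_interest=$496.80
After 9 (month_end (apply 2% monthly interest)): balance=$2852.73 total_interest=$552.73
After 10 (deposit($500)): balance=$3352.73 total_interest=$552.73
After 11 (year_end (apply 12% annual interest)): balance=$3755.05 total_interest=$955.05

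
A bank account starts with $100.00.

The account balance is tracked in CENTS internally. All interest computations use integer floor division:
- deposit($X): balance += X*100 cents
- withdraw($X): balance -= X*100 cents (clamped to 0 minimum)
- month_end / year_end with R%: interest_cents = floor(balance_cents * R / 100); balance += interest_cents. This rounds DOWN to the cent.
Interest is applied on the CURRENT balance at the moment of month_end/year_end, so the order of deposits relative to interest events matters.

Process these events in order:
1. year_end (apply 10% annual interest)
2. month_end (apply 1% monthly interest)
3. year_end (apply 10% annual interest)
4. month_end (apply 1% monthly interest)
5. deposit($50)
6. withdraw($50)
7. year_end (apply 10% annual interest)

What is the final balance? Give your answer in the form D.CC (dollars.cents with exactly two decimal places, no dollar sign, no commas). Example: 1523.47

Answer: 135.77

Derivation:
After 1 (year_end (apply 10% annual interest)): balance=$110.00 total_interest=$10.00
After 2 (month_end (apply 1% monthly interest)): balance=$111.10 total_interest=$11.10
After 3 (year_end (apply 10% annual interest)): balance=$122.21 total_interest=$22.21
After 4 (month_end (apply 1% monthly interest)): balance=$123.43 total_interest=$23.43
After 5 (deposit($50)): balance=$173.43 total_interest=$23.43
After 6 (withdraw($50)): balance=$123.43 total_interest=$23.43
After 7 (year_end (apply 10% annual interest)): balance=$135.77 total_interest=$35.77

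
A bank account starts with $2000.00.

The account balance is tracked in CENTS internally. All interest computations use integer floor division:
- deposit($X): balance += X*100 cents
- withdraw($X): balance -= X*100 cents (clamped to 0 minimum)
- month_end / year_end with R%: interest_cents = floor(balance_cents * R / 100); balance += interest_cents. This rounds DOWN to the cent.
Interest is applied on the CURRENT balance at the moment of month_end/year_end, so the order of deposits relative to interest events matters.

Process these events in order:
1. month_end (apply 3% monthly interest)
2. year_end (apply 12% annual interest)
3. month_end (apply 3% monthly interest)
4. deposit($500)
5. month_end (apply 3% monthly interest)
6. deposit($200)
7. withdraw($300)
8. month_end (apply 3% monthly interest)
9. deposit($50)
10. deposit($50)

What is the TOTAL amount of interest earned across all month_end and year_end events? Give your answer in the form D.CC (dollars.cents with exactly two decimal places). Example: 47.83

After 1 (month_end (apply 3% monthly interest)): balance=$2060.00 total_interest=$60.00
After 2 (year_end (apply 12% annual interest)): balance=$2307.20 total_interest=$307.20
After 3 (month_end (apply 3% monthly interest)): balance=$2376.41 total_interest=$376.41
After 4 (deposit($500)): balance=$2876.41 total_interest=$376.41
After 5 (month_end (apply 3% monthly interest)): balance=$2962.70 total_interest=$462.70
After 6 (deposit($200)): balance=$3162.70 total_interest=$462.70
After 7 (withdraw($300)): balance=$2862.70 total_interest=$462.70
After 8 (month_end (apply 3% monthly interest)): balance=$2948.58 total_interest=$548.58
After 9 (deposit($50)): balance=$2998.58 total_interest=$548.58
After 10 (deposit($50)): balance=$3048.58 total_interest=$548.58

Answer: 548.58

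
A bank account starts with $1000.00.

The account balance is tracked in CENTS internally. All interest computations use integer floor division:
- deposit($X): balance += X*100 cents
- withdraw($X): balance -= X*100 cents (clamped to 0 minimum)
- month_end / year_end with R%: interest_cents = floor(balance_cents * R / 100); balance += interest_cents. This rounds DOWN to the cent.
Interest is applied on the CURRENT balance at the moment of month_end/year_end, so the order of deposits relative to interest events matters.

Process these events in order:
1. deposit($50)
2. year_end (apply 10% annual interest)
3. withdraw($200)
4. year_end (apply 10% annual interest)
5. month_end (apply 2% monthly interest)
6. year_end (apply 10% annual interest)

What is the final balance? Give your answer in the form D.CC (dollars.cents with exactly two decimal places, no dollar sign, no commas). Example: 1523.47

After 1 (deposit($50)): balance=$1050.00 total_interest=$0.00
After 2 (year_end (apply 10% annual interest)): balance=$1155.00 total_interest=$105.00
After 3 (withdraw($200)): balance=$955.00 total_interest=$105.00
After 4 (year_end (apply 10% annual interest)): balance=$1050.50 total_interest=$200.50
After 5 (month_end (apply 2% monthly interest)): balance=$1071.51 total_interest=$221.51
After 6 (year_end (apply 10% annual interest)): balance=$1178.66 total_interest=$328.66

Answer: 1178.66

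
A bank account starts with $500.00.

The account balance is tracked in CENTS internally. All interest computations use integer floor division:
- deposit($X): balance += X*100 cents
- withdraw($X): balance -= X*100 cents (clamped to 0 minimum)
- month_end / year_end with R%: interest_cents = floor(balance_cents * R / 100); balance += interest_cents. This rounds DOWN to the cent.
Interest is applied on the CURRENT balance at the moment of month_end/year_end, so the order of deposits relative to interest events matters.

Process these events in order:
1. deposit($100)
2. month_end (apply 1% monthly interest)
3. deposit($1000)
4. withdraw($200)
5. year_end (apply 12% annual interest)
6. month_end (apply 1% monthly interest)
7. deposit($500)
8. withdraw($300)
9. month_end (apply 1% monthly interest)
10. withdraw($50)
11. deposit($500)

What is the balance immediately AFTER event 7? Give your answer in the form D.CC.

Answer: 2090.46

Derivation:
After 1 (deposit($100)): balance=$600.00 total_interest=$0.00
After 2 (month_end (apply 1% monthly interest)): balance=$606.00 total_interest=$6.00
After 3 (deposit($1000)): balance=$1606.00 total_interest=$6.00
After 4 (withdraw($200)): balance=$1406.00 total_interest=$6.00
After 5 (year_end (apply 12% annual interest)): balance=$1574.72 total_interest=$174.72
After 6 (month_end (apply 1% monthly interest)): balance=$1590.46 total_interest=$190.46
After 7 (deposit($500)): balance=$2090.46 total_interest=$190.46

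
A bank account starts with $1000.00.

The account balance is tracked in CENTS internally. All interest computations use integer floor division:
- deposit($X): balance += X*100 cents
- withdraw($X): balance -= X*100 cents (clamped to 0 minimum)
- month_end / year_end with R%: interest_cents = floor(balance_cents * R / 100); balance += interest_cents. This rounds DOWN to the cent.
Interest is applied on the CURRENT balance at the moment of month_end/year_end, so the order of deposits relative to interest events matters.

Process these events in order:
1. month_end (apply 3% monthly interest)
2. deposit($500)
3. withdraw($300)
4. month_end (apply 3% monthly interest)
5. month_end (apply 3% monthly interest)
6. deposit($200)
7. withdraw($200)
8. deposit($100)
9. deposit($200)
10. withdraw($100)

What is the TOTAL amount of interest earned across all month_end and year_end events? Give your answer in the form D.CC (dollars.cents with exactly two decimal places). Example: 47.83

Answer: 104.90

Derivation:
After 1 (month_end (apply 3% monthly interest)): balance=$1030.00 total_interest=$30.00
After 2 (deposit($500)): balance=$1530.00 total_interest=$30.00
After 3 (withdraw($300)): balance=$1230.00 total_interest=$30.00
After 4 (month_end (apply 3% monthly interest)): balance=$1266.90 total_interest=$66.90
After 5 (month_end (apply 3% monthly interest)): balance=$1304.90 total_interest=$104.90
After 6 (deposit($200)): balance=$1504.90 total_interest=$104.90
After 7 (withdraw($200)): balance=$1304.90 total_interest=$104.90
After 8 (deposit($100)): balance=$1404.90 total_interest=$104.90
After 9 (deposit($200)): balance=$1604.90 total_interest=$104.90
After 10 (withdraw($100)): balance=$1504.90 total_interest=$104.90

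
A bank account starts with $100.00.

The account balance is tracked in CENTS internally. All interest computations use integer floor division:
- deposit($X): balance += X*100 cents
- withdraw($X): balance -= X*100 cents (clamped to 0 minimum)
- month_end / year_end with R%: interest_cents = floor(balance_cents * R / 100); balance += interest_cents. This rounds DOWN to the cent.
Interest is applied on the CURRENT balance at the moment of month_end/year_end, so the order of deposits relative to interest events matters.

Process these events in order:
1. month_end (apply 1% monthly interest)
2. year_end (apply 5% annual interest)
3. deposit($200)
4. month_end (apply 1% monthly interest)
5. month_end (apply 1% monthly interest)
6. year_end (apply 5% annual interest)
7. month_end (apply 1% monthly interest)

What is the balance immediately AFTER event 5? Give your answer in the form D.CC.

After 1 (month_end (apply 1% monthly interest)): balance=$101.00 total_interest=$1.00
After 2 (year_end (apply 5% annual interest)): balance=$106.05 total_interest=$6.05
After 3 (deposit($200)): balance=$306.05 total_interest=$6.05
After 4 (month_end (apply 1% monthly interest)): balance=$309.11 total_interest=$9.11
After 5 (month_end (apply 1% monthly interest)): balance=$312.20 total_interest=$12.20

Answer: 312.20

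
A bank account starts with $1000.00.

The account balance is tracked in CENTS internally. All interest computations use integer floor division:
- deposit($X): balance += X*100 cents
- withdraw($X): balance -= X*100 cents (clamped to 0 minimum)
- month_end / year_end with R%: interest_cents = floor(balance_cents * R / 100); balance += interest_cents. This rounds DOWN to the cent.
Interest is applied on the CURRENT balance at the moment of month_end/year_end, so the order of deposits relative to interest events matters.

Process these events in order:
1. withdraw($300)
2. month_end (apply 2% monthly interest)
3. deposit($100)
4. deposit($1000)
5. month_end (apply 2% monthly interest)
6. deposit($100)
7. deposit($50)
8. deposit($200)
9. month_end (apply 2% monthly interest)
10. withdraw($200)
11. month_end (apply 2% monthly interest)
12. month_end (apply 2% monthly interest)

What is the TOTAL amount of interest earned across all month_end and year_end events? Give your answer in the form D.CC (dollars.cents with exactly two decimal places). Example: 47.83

After 1 (withdraw($300)): balance=$700.00 total_interest=$0.00
After 2 (month_end (apply 2% monthly interest)): balance=$714.00 total_interest=$14.00
After 3 (deposit($100)): balance=$814.00 total_interest=$14.00
After 4 (deposit($1000)): balance=$1814.00 total_interest=$14.00
After 5 (month_end (apply 2% monthly interest)): balance=$1850.28 total_interest=$50.28
After 6 (deposit($100)): balance=$1950.28 total_interest=$50.28
After 7 (deposit($50)): balance=$2000.28 total_interest=$50.28
After 8 (deposit($200)): balance=$2200.28 total_interest=$50.28
After 9 (month_end (apply 2% monthly interest)): balance=$2244.28 total_interest=$94.28
After 10 (withdraw($200)): balance=$2044.28 total_interest=$94.28
After 11 (month_end (apply 2% monthly interest)): balance=$2085.16 total_interest=$135.16
After 12 (month_end (apply 2% monthly interest)): balance=$2126.86 total_interest=$176.86

Answer: 176.86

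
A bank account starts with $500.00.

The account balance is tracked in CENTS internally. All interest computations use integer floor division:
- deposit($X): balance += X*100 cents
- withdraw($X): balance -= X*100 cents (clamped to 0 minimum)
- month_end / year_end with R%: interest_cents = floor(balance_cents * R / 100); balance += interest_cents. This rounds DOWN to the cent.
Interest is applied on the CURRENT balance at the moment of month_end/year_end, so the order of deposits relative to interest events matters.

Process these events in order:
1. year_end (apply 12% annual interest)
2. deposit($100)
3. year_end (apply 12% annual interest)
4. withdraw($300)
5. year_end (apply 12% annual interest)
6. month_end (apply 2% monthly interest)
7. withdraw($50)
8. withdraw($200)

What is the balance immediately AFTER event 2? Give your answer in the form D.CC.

Answer: 660.00

Derivation:
After 1 (year_end (apply 12% annual interest)): balance=$560.00 total_interest=$60.00
After 2 (deposit($100)): balance=$660.00 total_interest=$60.00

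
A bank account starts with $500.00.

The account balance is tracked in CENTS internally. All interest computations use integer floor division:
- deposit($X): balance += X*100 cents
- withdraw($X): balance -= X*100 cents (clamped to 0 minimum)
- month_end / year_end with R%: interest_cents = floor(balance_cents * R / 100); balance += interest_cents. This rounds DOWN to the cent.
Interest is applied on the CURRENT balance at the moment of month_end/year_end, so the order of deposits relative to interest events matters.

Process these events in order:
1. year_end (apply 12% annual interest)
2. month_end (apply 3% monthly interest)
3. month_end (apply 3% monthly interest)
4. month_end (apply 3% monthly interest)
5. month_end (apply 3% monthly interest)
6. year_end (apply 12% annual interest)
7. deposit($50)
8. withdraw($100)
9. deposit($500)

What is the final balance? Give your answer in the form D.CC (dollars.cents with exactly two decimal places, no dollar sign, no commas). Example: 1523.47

After 1 (year_end (apply 12% annual interest)): balance=$560.00 total_interest=$60.00
After 2 (month_end (apply 3% monthly interest)): balance=$576.80 total_interest=$76.80
After 3 (month_end (apply 3% monthly interest)): balance=$594.10 total_interest=$94.10
After 4 (month_end (apply 3% monthly interest)): balance=$611.92 total_interest=$111.92
After 5 (month_end (apply 3% monthly interest)): balance=$630.27 total_interest=$130.27
After 6 (year_end (apply 12% annual interest)): balance=$705.90 total_interest=$205.90
After 7 (deposit($50)): balance=$755.90 total_interest=$205.90
After 8 (withdraw($100)): balance=$655.90 total_interest=$205.90
After 9 (deposit($500)): balance=$1155.90 total_interest=$205.90

Answer: 1155.90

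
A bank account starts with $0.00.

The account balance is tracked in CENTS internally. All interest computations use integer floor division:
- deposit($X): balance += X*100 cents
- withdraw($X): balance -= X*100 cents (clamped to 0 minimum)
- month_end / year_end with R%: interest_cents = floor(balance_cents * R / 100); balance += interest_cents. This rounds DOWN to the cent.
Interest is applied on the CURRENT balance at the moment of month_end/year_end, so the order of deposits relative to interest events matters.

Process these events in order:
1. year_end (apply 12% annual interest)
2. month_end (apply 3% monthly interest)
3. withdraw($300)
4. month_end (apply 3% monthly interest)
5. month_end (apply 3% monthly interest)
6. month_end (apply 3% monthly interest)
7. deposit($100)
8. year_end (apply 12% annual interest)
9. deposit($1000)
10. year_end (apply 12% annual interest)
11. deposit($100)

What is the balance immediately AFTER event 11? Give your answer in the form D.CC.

After 1 (year_end (apply 12% annual interest)): balance=$0.00 total_interest=$0.00
After 2 (month_end (apply 3% monthly interest)): balance=$0.00 total_interest=$0.00
After 3 (withdraw($300)): balance=$0.00 total_interest=$0.00
After 4 (month_end (apply 3% monthly interest)): balance=$0.00 total_interest=$0.00
After 5 (month_end (apply 3% monthly interest)): balance=$0.00 total_interest=$0.00
After 6 (month_end (apply 3% monthly interest)): balance=$0.00 total_interest=$0.00
After 7 (deposit($100)): balance=$100.00 total_interest=$0.00
After 8 (year_end (apply 12% annual interest)): balance=$112.00 total_interest=$12.00
After 9 (deposit($1000)): balance=$1112.00 total_interest=$12.00
After 10 (year_end (apply 12% annual interest)): balance=$1245.44 total_interest=$145.44
After 11 (deposit($100)): balance=$1345.44 total_interest=$145.44

Answer: 1345.44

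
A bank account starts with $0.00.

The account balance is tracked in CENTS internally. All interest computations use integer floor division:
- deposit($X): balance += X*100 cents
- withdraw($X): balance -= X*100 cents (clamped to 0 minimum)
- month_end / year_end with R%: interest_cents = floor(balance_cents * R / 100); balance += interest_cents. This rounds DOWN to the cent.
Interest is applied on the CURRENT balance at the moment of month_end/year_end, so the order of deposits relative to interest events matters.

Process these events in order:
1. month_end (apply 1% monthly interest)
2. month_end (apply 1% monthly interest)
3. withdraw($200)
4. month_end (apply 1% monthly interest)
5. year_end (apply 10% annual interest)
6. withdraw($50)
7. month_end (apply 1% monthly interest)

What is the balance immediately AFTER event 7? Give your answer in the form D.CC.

Answer: 0.00

Derivation:
After 1 (month_end (apply 1% monthly interest)): balance=$0.00 total_interest=$0.00
After 2 (month_end (apply 1% monthly interest)): balance=$0.00 total_interest=$0.00
After 3 (withdraw($200)): balance=$0.00 total_interest=$0.00
After 4 (month_end (apply 1% monthly interest)): balance=$0.00 total_interest=$0.00
After 5 (year_end (apply 10% annual interest)): balance=$0.00 total_interest=$0.00
After 6 (withdraw($50)): balance=$0.00 total_interest=$0.00
After 7 (month_end (apply 1% monthly interest)): balance=$0.00 total_interest=$0.00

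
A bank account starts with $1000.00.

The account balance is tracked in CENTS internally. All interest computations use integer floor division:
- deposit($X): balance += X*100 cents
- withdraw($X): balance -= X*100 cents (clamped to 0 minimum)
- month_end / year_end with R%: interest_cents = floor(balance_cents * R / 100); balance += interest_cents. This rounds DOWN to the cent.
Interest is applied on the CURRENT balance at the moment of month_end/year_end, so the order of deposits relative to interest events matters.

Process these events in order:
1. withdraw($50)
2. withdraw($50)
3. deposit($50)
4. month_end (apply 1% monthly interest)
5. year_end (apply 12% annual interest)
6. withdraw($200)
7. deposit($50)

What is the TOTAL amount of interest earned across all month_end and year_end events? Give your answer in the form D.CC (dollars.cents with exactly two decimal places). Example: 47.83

Answer: 124.64

Derivation:
After 1 (withdraw($50)): balance=$950.00 total_interest=$0.00
After 2 (withdraw($50)): balance=$900.00 total_interest=$0.00
After 3 (deposit($50)): balance=$950.00 total_interest=$0.00
After 4 (month_end (apply 1% monthly interest)): balance=$959.50 total_interest=$9.50
After 5 (year_end (apply 12% annual interest)): balance=$1074.64 total_interest=$124.64
After 6 (withdraw($200)): balance=$874.64 total_interest=$124.64
After 7 (deposit($50)): balance=$924.64 total_interest=$124.64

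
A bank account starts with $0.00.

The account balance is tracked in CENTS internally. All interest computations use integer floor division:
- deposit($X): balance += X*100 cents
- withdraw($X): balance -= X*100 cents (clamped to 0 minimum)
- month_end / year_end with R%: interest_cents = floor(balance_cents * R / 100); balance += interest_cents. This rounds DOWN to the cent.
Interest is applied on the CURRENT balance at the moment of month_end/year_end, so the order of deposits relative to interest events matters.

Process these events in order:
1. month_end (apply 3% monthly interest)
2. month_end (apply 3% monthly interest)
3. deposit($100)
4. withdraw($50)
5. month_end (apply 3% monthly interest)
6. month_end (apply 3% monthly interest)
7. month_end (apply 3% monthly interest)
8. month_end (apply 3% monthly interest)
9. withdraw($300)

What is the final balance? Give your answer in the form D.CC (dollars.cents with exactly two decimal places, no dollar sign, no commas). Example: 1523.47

After 1 (month_end (apply 3% monthly interest)): balance=$0.00 total_interest=$0.00
After 2 (month_end (apply 3% monthly interest)): balance=$0.00 total_interest=$0.00
After 3 (deposit($100)): balance=$100.00 total_interest=$0.00
After 4 (withdraw($50)): balance=$50.00 total_interest=$0.00
After 5 (month_end (apply 3% monthly interest)): balance=$51.50 total_interest=$1.50
After 6 (month_end (apply 3% monthly interest)): balance=$53.04 total_interest=$3.04
After 7 (month_end (apply 3% monthly interest)): balance=$54.63 total_interest=$4.63
After 8 (month_end (apply 3% monthly interest)): balance=$56.26 total_interest=$6.26
After 9 (withdraw($300)): balance=$0.00 total_interest=$6.26

Answer: 0.00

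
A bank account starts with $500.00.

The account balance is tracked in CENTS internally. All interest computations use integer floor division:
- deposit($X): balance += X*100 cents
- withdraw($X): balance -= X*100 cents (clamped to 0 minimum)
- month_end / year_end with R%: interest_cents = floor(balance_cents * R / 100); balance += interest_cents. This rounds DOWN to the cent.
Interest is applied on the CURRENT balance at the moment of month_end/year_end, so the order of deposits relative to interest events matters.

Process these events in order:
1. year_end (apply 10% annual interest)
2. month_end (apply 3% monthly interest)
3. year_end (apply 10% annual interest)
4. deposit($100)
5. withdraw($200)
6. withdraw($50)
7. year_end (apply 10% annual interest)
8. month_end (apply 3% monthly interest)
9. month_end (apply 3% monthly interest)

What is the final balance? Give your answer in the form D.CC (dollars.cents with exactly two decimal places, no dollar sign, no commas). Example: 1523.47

Answer: 552.15

Derivation:
After 1 (year_end (apply 10% annual interest)): balance=$550.00 total_interest=$50.00
After 2 (month_end (apply 3% monthly interest)): balance=$566.50 total_interest=$66.50
After 3 (year_end (apply 10% annual interest)): balance=$623.15 total_interest=$123.15
After 4 (deposit($100)): balance=$723.15 total_interest=$123.15
After 5 (withdraw($200)): balance=$523.15 total_interest=$123.15
After 6 (withdraw($50)): balance=$473.15 total_interest=$123.15
After 7 (year_end (apply 10% annual interest)): balance=$520.46 total_interest=$170.46
After 8 (month_end (apply 3% monthly interest)): balance=$536.07 total_interest=$186.07
After 9 (month_end (apply 3% monthly interest)): balance=$552.15 total_interest=$202.15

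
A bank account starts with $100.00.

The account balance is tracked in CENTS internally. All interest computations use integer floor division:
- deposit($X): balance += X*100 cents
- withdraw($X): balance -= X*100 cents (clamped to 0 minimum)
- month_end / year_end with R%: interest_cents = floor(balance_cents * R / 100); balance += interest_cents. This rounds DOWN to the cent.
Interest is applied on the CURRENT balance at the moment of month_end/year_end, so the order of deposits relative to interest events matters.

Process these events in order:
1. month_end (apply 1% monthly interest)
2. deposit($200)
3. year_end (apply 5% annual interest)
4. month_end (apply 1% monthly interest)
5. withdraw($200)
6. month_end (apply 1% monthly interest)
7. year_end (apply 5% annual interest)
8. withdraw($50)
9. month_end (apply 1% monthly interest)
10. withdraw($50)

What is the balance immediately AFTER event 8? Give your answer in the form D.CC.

Answer: 76.42

Derivation:
After 1 (month_end (apply 1% monthly interest)): balance=$101.00 total_interest=$1.00
After 2 (deposit($200)): balance=$301.00 total_interest=$1.00
After 3 (year_end (apply 5% annual interest)): balance=$316.05 total_interest=$16.05
After 4 (month_end (apply 1% monthly interest)): balance=$319.21 total_interest=$19.21
After 5 (withdraw($200)): balance=$119.21 total_interest=$19.21
After 6 (month_end (apply 1% monthly interest)): balance=$120.40 total_interest=$20.40
After 7 (year_end (apply 5% annual interest)): balance=$126.42 total_interest=$26.42
After 8 (withdraw($50)): balance=$76.42 total_interest=$26.42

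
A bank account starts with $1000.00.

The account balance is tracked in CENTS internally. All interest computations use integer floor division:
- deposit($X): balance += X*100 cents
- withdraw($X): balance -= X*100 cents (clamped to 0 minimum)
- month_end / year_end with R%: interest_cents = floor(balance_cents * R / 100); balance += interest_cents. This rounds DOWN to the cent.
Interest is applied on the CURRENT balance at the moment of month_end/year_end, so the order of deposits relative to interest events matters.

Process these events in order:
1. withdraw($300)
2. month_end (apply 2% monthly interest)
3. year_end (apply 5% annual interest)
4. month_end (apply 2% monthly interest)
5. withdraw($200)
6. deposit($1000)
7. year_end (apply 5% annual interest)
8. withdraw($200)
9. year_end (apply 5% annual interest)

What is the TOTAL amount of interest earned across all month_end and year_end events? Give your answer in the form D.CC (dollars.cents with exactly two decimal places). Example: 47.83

Answer: 215.06

Derivation:
After 1 (withdraw($300)): balance=$700.00 total_interest=$0.00
After 2 (month_end (apply 2% monthly interest)): balance=$714.00 total_interest=$14.00
After 3 (year_end (apply 5% annual interest)): balance=$749.70 total_interest=$49.70
After 4 (month_end (apply 2% monthly interest)): balance=$764.69 total_interest=$64.69
After 5 (withdraw($200)): balance=$564.69 total_interest=$64.69
After 6 (deposit($1000)): balance=$1564.69 total_interest=$64.69
After 7 (year_end (apply 5% annual interest)): balance=$1642.92 total_interest=$142.92
After 8 (withdraw($200)): balance=$1442.92 total_interest=$142.92
After 9 (year_end (apply 5% annual interest)): balance=$1515.06 total_interest=$215.06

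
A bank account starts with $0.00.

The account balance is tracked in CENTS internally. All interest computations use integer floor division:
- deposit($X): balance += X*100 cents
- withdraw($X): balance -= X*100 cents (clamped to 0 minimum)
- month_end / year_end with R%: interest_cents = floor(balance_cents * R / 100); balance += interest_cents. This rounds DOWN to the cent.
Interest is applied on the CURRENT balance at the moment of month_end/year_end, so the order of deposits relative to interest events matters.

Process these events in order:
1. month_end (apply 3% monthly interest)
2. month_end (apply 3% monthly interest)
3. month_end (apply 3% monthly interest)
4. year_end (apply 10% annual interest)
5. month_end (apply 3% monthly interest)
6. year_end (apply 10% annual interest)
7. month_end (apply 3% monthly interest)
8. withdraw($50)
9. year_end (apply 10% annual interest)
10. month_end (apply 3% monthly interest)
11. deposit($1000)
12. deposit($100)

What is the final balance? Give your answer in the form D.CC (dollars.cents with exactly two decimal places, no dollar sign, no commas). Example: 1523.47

After 1 (month_end (apply 3% monthly interest)): balance=$0.00 total_interest=$0.00
After 2 (month_end (apply 3% monthly interest)): balance=$0.00 total_interest=$0.00
After 3 (month_end (apply 3% monthly interest)): balance=$0.00 total_interest=$0.00
After 4 (year_end (apply 10% annual interest)): balance=$0.00 total_interest=$0.00
After 5 (month_end (apply 3% monthly interest)): balance=$0.00 total_interest=$0.00
After 6 (year_end (apply 10% annual interest)): balance=$0.00 total_interest=$0.00
After 7 (month_end (apply 3% monthly interest)): balance=$0.00 total_interest=$0.00
After 8 (withdraw($50)): balance=$0.00 total_interest=$0.00
After 9 (year_end (apply 10% annual interest)): balance=$0.00 total_interest=$0.00
After 10 (month_end (apply 3% monthly interest)): balance=$0.00 total_interest=$0.00
After 11 (deposit($1000)): balance=$1000.00 total_interest=$0.00
After 12 (deposit($100)): balance=$1100.00 total_interest=$0.00

Answer: 1100.00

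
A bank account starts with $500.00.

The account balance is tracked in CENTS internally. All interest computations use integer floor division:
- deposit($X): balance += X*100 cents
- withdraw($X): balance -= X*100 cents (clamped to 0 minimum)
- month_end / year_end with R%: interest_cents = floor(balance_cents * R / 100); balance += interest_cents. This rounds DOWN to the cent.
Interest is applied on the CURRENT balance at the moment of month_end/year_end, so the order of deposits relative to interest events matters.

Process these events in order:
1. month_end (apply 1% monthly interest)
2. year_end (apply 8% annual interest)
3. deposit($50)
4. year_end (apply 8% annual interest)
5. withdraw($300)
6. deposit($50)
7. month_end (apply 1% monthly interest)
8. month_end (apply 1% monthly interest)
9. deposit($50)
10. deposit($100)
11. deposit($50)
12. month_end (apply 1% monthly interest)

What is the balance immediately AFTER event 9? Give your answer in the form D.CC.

Answer: 450.92

Derivation:
After 1 (month_end (apply 1% monthly interest)): balance=$505.00 total_interest=$5.00
After 2 (year_end (apply 8% annual interest)): balance=$545.40 total_interest=$45.40
After 3 (deposit($50)): balance=$595.40 total_interest=$45.40
After 4 (year_end (apply 8% annual interest)): balance=$643.03 total_interest=$93.03
After 5 (withdraw($300)): balance=$343.03 total_interest=$93.03
After 6 (deposit($50)): balance=$393.03 total_interest=$93.03
After 7 (month_end (apply 1% monthly interest)): balance=$396.96 total_interest=$96.96
After 8 (month_end (apply 1% monthly interest)): balance=$400.92 total_interest=$100.92
After 9 (deposit($50)): balance=$450.92 total_interest=$100.92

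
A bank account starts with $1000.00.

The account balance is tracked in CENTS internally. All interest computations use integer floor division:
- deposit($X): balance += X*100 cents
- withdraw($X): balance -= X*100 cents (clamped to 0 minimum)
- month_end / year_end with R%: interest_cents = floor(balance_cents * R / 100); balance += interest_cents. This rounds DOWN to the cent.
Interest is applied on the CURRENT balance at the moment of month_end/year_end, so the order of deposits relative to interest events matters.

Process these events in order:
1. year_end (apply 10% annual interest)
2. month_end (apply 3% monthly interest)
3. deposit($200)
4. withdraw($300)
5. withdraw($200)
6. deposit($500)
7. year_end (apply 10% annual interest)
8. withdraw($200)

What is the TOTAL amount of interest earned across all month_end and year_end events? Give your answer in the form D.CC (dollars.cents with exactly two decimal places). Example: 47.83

Answer: 266.30

Derivation:
After 1 (year_end (apply 10% annual interest)): balance=$1100.00 total_interest=$100.00
After 2 (month_end (apply 3% monthly interest)): balance=$1133.00 total_interest=$133.00
After 3 (deposit($200)): balance=$1333.00 total_interest=$133.00
After 4 (withdraw($300)): balance=$1033.00 total_interest=$133.00
After 5 (withdraw($200)): balance=$833.00 total_interest=$133.00
After 6 (deposit($500)): balance=$1333.00 total_interest=$133.00
After 7 (year_end (apply 10% annual interest)): balance=$1466.30 total_interest=$266.30
After 8 (withdraw($200)): balance=$1266.30 total_interest=$266.30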